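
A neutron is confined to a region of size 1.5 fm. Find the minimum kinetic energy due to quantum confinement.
2.302 MeV

Using the uncertainty principle:

1. Position uncertainty: Δx ≈ 1.500e-15 m
2. Minimum momentum uncertainty: Δp = ℏ/(2Δx) = 3.515e-20 kg·m/s
3. Minimum kinetic energy:
   KE = (Δp)²/(2m) = (3.515e-20)²/(2 × 1.675e-27 kg)
   KE = 3.689e-13 J = 2.302 MeV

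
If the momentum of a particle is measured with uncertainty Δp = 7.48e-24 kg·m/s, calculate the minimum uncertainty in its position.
7.049 pm

Using the Heisenberg uncertainty principle:
ΔxΔp ≥ ℏ/2

The minimum uncertainty in position is:
Δx_min = ℏ/(2Δp)
Δx_min = (1.055e-34 J·s) / (2 × 7.480e-24 kg·m/s)
Δx_min = 7.049e-12 m = 7.049 pm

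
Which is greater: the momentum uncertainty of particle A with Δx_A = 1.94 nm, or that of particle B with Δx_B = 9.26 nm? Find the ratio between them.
Particle A has the larger minimum momentum uncertainty, by a factor of 4.77.

For each particle, the minimum momentum uncertainty is Δp_min = ℏ/(2Δx):

Particle A: Δp_A = ℏ/(2×1.940e-09 m) = 2.718e-26 kg·m/s
Particle B: Δp_B = ℏ/(2×9.260e-09 m) = 5.694e-27 kg·m/s

Ratio: Δp_A/Δp_B = 4.77

Since Δp_min ∝ 1/Δx, the particle with smaller position uncertainty (A) has larger momentum uncertainty.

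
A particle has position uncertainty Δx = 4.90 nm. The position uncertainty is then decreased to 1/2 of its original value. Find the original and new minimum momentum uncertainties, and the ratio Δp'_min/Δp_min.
Original Δp_min = 1.076 × 10^-26 kg·m/s; new Δp'_min = 2.152 × 10^-26 kg·m/s; ratio Δp'_min/Δp_min = 2.

From the uncertainty principle ΔxΔp ≥ ℏ/2, the minimum momentum uncertainty is Δp_min = ℏ/(2Δx).

Original (Δx = 4.90 nm = 4.900e-09 m):
Δp_min = (1.055e-34 J·s)/(2 × 4.900e-09 m) = 1.076e-26 kg·m/s

When Δx → (1/2)Δx:
Δp'_min = ℏ/(2 × (1/2)Δx) = 2 × ℏ/(2Δx) = 2 × Δp_min
Δp'_min = 2 × 1.076e-26 kg·m/s = 2.152e-26 kg·m/s

Since Δp_min ∝ 1/Δx, when Δx is decreased to 1/2 of its original value, Δp_min increases to 2 times its original value.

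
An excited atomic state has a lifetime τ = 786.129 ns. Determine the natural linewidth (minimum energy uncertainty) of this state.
418.641 peV

Using the energy-time uncertainty principle:
ΔEΔt ≥ ℏ/2

The lifetime τ represents the time uncertainty Δt.
The natural linewidth (minimum energy uncertainty) is:

ΔE = ℏ/(2τ)
ΔE = (1.055e-34 J·s) / (2 × 7.861e-07 s)
ΔE = 6.707e-29 J = 418.641 peV

This natural linewidth limits the precision of spectroscopic measurements.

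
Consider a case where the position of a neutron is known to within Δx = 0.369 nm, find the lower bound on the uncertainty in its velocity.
85.315 m/s

Using the Heisenberg uncertainty principle and Δp = mΔv:
ΔxΔp ≥ ℏ/2
Δx(mΔv) ≥ ℏ/2

The minimum uncertainty in velocity is:
Δv_min = ℏ/(2mΔx)
Δv_min = (1.055e-34 J·s) / (2 × 1.675e-27 kg × 3.690e-10 m)
Δv_min = 8.531e+01 m/s = 85.315 m/s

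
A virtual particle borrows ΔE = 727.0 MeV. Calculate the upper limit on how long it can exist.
4.527 × 10^-25 s

Using the energy-time uncertainty principle:
ΔEΔt ≥ ℏ/2

For a virtual particle borrowing energy ΔE, the maximum lifetime is:
Δt_max = ℏ/(2ΔE)

Converting energy:
ΔE = 727.0 MeV = 1.165e-10 J

Δt_max = (1.055e-34 J·s) / (2 × 1.165e-10 J)
Δt_max = 4.527e-25 s = 4.527 × 10^-25 s

Virtual particles with higher borrowed energy exist for shorter times.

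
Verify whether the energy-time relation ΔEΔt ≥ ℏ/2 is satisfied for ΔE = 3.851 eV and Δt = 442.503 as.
Yes, it satisfies the uncertainty relation.

Calculate the product ΔEΔt:
ΔE = 3.851 eV = 6.170e-19 J
ΔEΔt = (6.170e-19 J) × (4.425e-16 s)
ΔEΔt = 2.730e-34 J·s

Compare to the minimum allowed value ℏ/2:
ℏ/2 = 5.273e-35 J·s

Since ΔEΔt = 2.730e-34 J·s ≥ 5.273e-35 J·s = ℏ/2,
this satisfies the uncertainty relation.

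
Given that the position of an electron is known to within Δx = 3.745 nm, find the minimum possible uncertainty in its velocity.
15.456 km/s

Using the Heisenberg uncertainty principle and Δp = mΔv:
ΔxΔp ≥ ℏ/2
Δx(mΔv) ≥ ℏ/2

The minimum uncertainty in velocity is:
Δv_min = ℏ/(2mΔx)
Δv_min = (1.055e-34 J·s) / (2 × 9.109e-31 kg × 3.745e-09 m)
Δv_min = 1.546e+04 m/s = 15.456 km/s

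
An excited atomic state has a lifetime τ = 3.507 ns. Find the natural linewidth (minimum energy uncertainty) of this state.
93.843 neV

Using the energy-time uncertainty principle:
ΔEΔt ≥ ℏ/2

The lifetime τ represents the time uncertainty Δt.
The natural linewidth (minimum energy uncertainty) is:

ΔE = ℏ/(2τ)
ΔE = (1.055e-34 J·s) / (2 × 3.507e-09 s)
ΔE = 1.504e-26 J = 93.843 neV

This natural linewidth limits the precision of spectroscopic measurements.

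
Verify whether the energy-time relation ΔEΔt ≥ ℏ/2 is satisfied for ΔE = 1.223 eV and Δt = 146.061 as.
No, it violates the uncertainty relation.

Calculate the product ΔEΔt:
ΔE = 1.223 eV = 1.959e-19 J
ΔEΔt = (1.959e-19 J) × (1.461e-16 s)
ΔEΔt = 2.862e-35 J·s

Compare to the minimum allowed value ℏ/2:
ℏ/2 = 5.273e-35 J·s

Since ΔEΔt = 2.862e-35 J·s < 5.273e-35 J·s = ℏ/2,
this violates the uncertainty relation.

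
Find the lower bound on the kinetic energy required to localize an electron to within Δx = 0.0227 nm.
18.485 eV

Localizing a particle requires giving it sufficient momentum uncertainty:

1. From uncertainty principle: Δp ≥ ℏ/(2Δx)
   Δp_min = (1.055e-34 J·s) / (2 × 2.270e-11 m)
   Δp_min = 2.323e-24 kg·m/s

2. This momentum uncertainty corresponds to kinetic energy:
   KE ≈ (Δp)²/(2m) = (2.323e-24)²/(2 × 9.109e-31 kg)
   KE = 2.962e-18 J = 18.485 eV

Tighter localization requires more energy.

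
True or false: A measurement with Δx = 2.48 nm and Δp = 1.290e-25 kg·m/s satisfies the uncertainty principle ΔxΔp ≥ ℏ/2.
Yes, it satisfies the uncertainty principle.

Calculate the product ΔxΔp:
ΔxΔp = (2.480e-09 m) × (1.290e-25 kg·m/s)
ΔxΔp = 3.199e-34 J·s

Compare to the minimum allowed value ℏ/2:
ℏ/2 = 5.273e-35 J·s

Since ΔxΔp = 3.199e-34 J·s ≥ 5.273e-35 J·s = ℏ/2,
the measurement satisfies the uncertainty principle.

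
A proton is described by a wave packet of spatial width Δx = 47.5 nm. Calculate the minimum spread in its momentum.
1.110 × 10^-27 kg·m/s

For a wave packet, the spatial width Δx and momentum spread Δp are related by the uncertainty principle:
ΔxΔp ≥ ℏ/2

The minimum momentum spread is:
Δp_min = ℏ/(2Δx)
Δp_min = (1.055e-34 J·s) / (2 × 4.750e-08 m)
Δp_min = 1.110e-27 kg·m/s

A wave packet cannot have both a well-defined position and well-defined momentum.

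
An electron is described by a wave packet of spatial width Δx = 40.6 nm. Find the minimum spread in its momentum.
1.299 × 10^-27 kg·m/s

For a wave packet, the spatial width Δx and momentum spread Δp are related by the uncertainty principle:
ΔxΔp ≥ ℏ/2

The minimum momentum spread is:
Δp_min = ℏ/(2Δx)
Δp_min = (1.055e-34 J·s) / (2 × 4.060e-08 m)
Δp_min = 1.299e-27 kg·m/s

A wave packet cannot have both a well-defined position and well-defined momentum.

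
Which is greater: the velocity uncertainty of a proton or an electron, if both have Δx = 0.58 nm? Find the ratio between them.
The electron has the larger minimum velocity uncertainty, by a ratio of 1836.2.

For both particles, Δp_min = ℏ/(2Δx) = 9.091e-26 kg·m/s (same for both).

The velocity uncertainty is Δv = Δp/m:
- proton: Δv = 9.091e-26 / 1.673e-27 = 5.435e+01 m/s = 54.353 m/s
- electron: Δv = 9.091e-26 / 9.109e-31 = 9.980e+04 m/s = 99.800 km/s

Ratio: 9.980e+04 / 5.435e+01 = 1836.2

The lighter particle has larger velocity uncertainty because Δv ∝ 1/m.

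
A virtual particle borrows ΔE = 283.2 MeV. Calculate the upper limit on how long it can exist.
1.162 ys

Using the energy-time uncertainty principle:
ΔEΔt ≥ ℏ/2

For a virtual particle borrowing energy ΔE, the maximum lifetime is:
Δt_max = ℏ/(2ΔE)

Converting energy:
ΔE = 283.2 MeV = 4.537e-11 J

Δt_max = (1.055e-34 J·s) / (2 × 4.537e-11 J)
Δt_max = 1.162e-24 s = 1.162 ys

Virtual particles with higher borrowed energy exist for shorter times.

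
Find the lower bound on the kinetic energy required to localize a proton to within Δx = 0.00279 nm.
666.417 meV

Localizing a particle requires giving it sufficient momentum uncertainty:

1. From uncertainty principle: Δp ≥ ℏ/(2Δx)
   Δp_min = (1.055e-34 J·s) / (2 × 2.790e-12 m)
   Δp_min = 1.890e-23 kg·m/s

2. This momentum uncertainty corresponds to kinetic energy:
   KE ≈ (Δp)²/(2m) = (1.890e-23)²/(2 × 1.673e-27 kg)
   KE = 1.068e-19 J = 666.417 meV

Tighter localization requires more energy.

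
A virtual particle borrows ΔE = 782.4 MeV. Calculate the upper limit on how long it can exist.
4.206 × 10^-25 s

Using the energy-time uncertainty principle:
ΔEΔt ≥ ℏ/2

For a virtual particle borrowing energy ΔE, the maximum lifetime is:
Δt_max = ℏ/(2ΔE)

Converting energy:
ΔE = 782.4 MeV = 1.254e-10 J

Δt_max = (1.055e-34 J·s) / (2 × 1.254e-10 J)
Δt_max = 4.206e-25 s = 4.206 × 10^-25 s

Virtual particles with higher borrowed energy exist for shorter times.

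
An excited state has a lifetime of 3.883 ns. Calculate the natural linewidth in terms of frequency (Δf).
20.494 MHz

Using the energy-time uncertainty principle and E = hf:
ΔEΔt ≥ ℏ/2
hΔf·Δt ≥ ℏ/2

The minimum frequency uncertainty is:
Δf = ℏ/(2hτ) = 1/(4πτ)
Δf = 1/(4π × 3.883e-09 s)
Δf = 2.049e+07 Hz = 20.494 MHz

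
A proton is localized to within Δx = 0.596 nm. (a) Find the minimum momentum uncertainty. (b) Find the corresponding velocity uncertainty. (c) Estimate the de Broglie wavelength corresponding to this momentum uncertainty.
(a) Δp_min = 8.847 × 10^-26 kg·m/s
(b) Δv_min = 52.893 m/s
(c) λ_dB = 7.490 nm

Step-by-step:

(a) From the uncertainty principle:
Δp_min = ℏ/(2Δx) = (1.055e-34 J·s)/(2 × 5.960e-10 m) = 8.847e-26 kg·m/s

(b) The velocity uncertainty:
Δv = Δp/m = (8.847e-26 kg·m/s)/(1.673e-27 kg) = 5.289e+01 m/s = 52.893 m/s

(c) The de Broglie wavelength for this momentum:
λ = h/p = (6.626e-34 J·s)/(8.847e-26 kg·m/s) = 7.490e-09 m = 7.490 nm

Note: The de Broglie wavelength is comparable to the localization size, as expected from wave-particle duality.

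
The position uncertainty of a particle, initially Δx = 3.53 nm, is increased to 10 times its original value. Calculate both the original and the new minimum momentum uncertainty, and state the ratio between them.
Original Δp_min = 1.494 × 10^-26 kg·m/s; new Δp'_min = 1.494 × 10^-27 kg·m/s; ratio Δp'_min/Δp_min = 1/10.

From the uncertainty principle ΔxΔp ≥ ℏ/2, the minimum momentum uncertainty is Δp_min = ℏ/(2Δx).

Original (Δx = 3.53 nm = 3.530e-09 m):
Δp_min = (1.055e-34 J·s)/(2 × 3.530e-09 m) = 1.494e-26 kg·m/s

When Δx → 10Δx:
Δp'_min = ℏ/(2 × 10Δx) = (1/10) × ℏ/(2Δx) = (1/10) × Δp_min
Δp'_min = 1/10 × 1.494e-26 kg·m/s = 1.494e-27 kg·m/s

Since Δp_min ∝ 1/Δx, when Δx is increased to 10 times its original value, Δp_min decreases to 1/10 of its original value.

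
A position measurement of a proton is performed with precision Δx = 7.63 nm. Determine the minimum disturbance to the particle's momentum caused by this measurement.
6.911 × 10^-27 kg·m/s

The uncertainty principle implies that measuring position disturbs momentum:
ΔxΔp ≥ ℏ/2

When we measure position with precision Δx, we necessarily introduce a momentum uncertainty:
Δp ≥ ℏ/(2Δx)
Δp_min = (1.055e-34 J·s) / (2 × 7.630e-09 m)
Δp_min = 6.911e-27 kg·m/s

The more precisely we measure position, the greater the momentum disturbance.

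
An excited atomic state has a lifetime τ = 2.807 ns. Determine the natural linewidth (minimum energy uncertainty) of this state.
117.245 neV

Using the energy-time uncertainty principle:
ΔEΔt ≥ ℏ/2

The lifetime τ represents the time uncertainty Δt.
The natural linewidth (minimum energy uncertainty) is:

ΔE = ℏ/(2τ)
ΔE = (1.055e-34 J·s) / (2 × 2.807e-09 s)
ΔE = 1.878e-26 J = 117.245 neV

This natural linewidth limits the precision of spectroscopic measurements.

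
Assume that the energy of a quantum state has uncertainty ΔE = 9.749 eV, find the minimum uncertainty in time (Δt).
33.758 as

Using the energy-time uncertainty principle:
ΔEΔt ≥ ℏ/2

The minimum uncertainty in time is:
Δt_min = ℏ/(2ΔE)
Δt_min = (1.055e-34 J·s) / (2 × 1.562e-18 J)
Δt_min = 3.376e-17 s = 33.758 as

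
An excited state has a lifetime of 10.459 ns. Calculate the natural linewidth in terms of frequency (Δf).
7.609 MHz

Using the energy-time uncertainty principle and E = hf:
ΔEΔt ≥ ℏ/2
hΔf·Δt ≥ ℏ/2

The minimum frequency uncertainty is:
Δf = ℏ/(2hτ) = 1/(4πτ)
Δf = 1/(4π × 1.046e-08 s)
Δf = 7.609e+06 Hz = 7.609 MHz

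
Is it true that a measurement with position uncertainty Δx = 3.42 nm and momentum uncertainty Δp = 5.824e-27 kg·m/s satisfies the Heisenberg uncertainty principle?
No, it violates the uncertainty principle (impossible measurement).

Calculate the product ΔxΔp:
ΔxΔp = (3.420e-09 m) × (5.824e-27 kg·m/s)
ΔxΔp = 1.992e-35 J·s

Compare to the minimum allowed value ℏ/2:
ℏ/2 = 5.273e-35 J·s

Since ΔxΔp = 1.992e-35 J·s < 5.273e-35 J·s = ℏ/2,
the measurement violates the uncertainty principle.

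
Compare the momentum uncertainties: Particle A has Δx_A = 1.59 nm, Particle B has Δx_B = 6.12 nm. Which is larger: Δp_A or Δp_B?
Particle A has the larger minimum momentum uncertainty, by a factor of 3.85.

For each particle, the minimum momentum uncertainty is Δp_min = ℏ/(2Δx):

Particle A: Δp_A = ℏ/(2×1.590e-09 m) = 3.316e-26 kg·m/s
Particle B: Δp_B = ℏ/(2×6.120e-09 m) = 8.616e-27 kg·m/s

Ratio: Δp_A/Δp_B = 3.85

Since Δp_min ∝ 1/Δx, the particle with smaller position uncertainty (A) has larger momentum uncertainty.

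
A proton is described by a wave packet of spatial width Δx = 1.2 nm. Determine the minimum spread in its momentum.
4.394 × 10^-26 kg·m/s

For a wave packet, the spatial width Δx and momentum spread Δp are related by the uncertainty principle:
ΔxΔp ≥ ℏ/2

The minimum momentum spread is:
Δp_min = ℏ/(2Δx)
Δp_min = (1.055e-34 J·s) / (2 × 1.200e-09 m)
Δp_min = 4.394e-26 kg·m/s

A wave packet cannot have both a well-defined position and well-defined momentum.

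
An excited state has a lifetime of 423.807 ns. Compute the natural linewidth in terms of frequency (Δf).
187.768 kHz

Using the energy-time uncertainty principle and E = hf:
ΔEΔt ≥ ℏ/2
hΔf·Δt ≥ ℏ/2

The minimum frequency uncertainty is:
Δf = ℏ/(2hτ) = 1/(4πτ)
Δf = 1/(4π × 4.238e-07 s)
Δf = 1.878e+05 Hz = 187.768 kHz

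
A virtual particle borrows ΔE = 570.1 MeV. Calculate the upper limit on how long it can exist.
5.773 × 10^-25 s

Using the energy-time uncertainty principle:
ΔEΔt ≥ ℏ/2

For a virtual particle borrowing energy ΔE, the maximum lifetime is:
Δt_max = ℏ/(2ΔE)

Converting energy:
ΔE = 570.1 MeV = 9.134e-11 J

Δt_max = (1.055e-34 J·s) / (2 × 9.134e-11 J)
Δt_max = 5.773e-25 s = 5.773 × 10^-25 s

Virtual particles with higher borrowed energy exist for shorter times.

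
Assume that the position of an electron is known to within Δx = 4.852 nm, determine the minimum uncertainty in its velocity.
11.930 km/s

Using the Heisenberg uncertainty principle and Δp = mΔv:
ΔxΔp ≥ ℏ/2
Δx(mΔv) ≥ ℏ/2

The minimum uncertainty in velocity is:
Δv_min = ℏ/(2mΔx)
Δv_min = (1.055e-34 J·s) / (2 × 9.109e-31 kg × 4.852e-09 m)
Δv_min = 1.193e+04 m/s = 11.930 km/s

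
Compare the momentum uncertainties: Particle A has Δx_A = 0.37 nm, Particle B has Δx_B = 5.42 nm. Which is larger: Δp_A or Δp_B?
Particle A has the larger minimum momentum uncertainty, by a factor of 14.65.

For each particle, the minimum momentum uncertainty is Δp_min = ℏ/(2Δx):

Particle A: Δp_A = ℏ/(2×3.700e-10 m) = 1.425e-25 kg·m/s
Particle B: Δp_B = ℏ/(2×5.420e-09 m) = 9.729e-27 kg·m/s

Ratio: Δp_A/Δp_B = 14.65

Since Δp_min ∝ 1/Δx, the particle with smaller position uncertainty (A) has larger momentum uncertainty.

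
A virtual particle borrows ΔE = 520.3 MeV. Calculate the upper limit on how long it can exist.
6.325 × 10^-25 s

Using the energy-time uncertainty principle:
ΔEΔt ≥ ℏ/2

For a virtual particle borrowing energy ΔE, the maximum lifetime is:
Δt_max = ℏ/(2ΔE)

Converting energy:
ΔE = 520.3 MeV = 8.336e-11 J

Δt_max = (1.055e-34 J·s) / (2 × 8.336e-11 J)
Δt_max = 6.325e-25 s = 6.325 × 10^-25 s

Virtual particles with higher borrowed energy exist for shorter times.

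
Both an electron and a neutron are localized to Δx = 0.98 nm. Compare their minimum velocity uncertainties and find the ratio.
The electron has the larger minimum velocity uncertainty, by a ratio of 1838.7.

For both particles, Δp_min = ℏ/(2Δx) = 5.380e-26 kg·m/s (same for both).

The velocity uncertainty is Δv = Δp/m:
- electron: Δv = 5.380e-26 / 9.109e-31 = 5.907e+04 m/s = 59.065 km/s
- neutron: Δv = 5.380e-26 / 1.675e-27 = 3.212e+01 m/s = 32.124 m/s

Ratio: 5.907e+04 / 3.212e+01 = 1838.7

The lighter particle has larger velocity uncertainty because Δv ∝ 1/m.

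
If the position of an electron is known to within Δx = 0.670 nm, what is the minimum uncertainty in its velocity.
86.394 km/s

Using the Heisenberg uncertainty principle and Δp = mΔv:
ΔxΔp ≥ ℏ/2
Δx(mΔv) ≥ ℏ/2

The minimum uncertainty in velocity is:
Δv_min = ℏ/(2mΔx)
Δv_min = (1.055e-34 J·s) / (2 × 9.109e-31 kg × 6.700e-10 m)
Δv_min = 8.639e+04 m/s = 86.394 km/s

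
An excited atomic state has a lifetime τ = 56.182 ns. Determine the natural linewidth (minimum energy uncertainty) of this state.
5.858 neV

Using the energy-time uncertainty principle:
ΔEΔt ≥ ℏ/2

The lifetime τ represents the time uncertainty Δt.
The natural linewidth (minimum energy uncertainty) is:

ΔE = ℏ/(2τ)
ΔE = (1.055e-34 J·s) / (2 × 5.618e-08 s)
ΔE = 9.385e-28 J = 5.858 neV

This natural linewidth limits the precision of spectroscopic measurements.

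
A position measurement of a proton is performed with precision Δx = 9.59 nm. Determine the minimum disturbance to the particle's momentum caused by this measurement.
5.498 × 10^-27 kg·m/s

The uncertainty principle implies that measuring position disturbs momentum:
ΔxΔp ≥ ℏ/2

When we measure position with precision Δx, we necessarily introduce a momentum uncertainty:
Δp ≥ ℏ/(2Δx)
Δp_min = (1.055e-34 J·s) / (2 × 9.590e-09 m)
Δp_min = 5.498e-27 kg·m/s

The more precisely we measure position, the greater the momentum disturbance.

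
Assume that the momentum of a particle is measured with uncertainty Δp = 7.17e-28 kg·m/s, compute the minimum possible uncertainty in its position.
73.541 nm

Using the Heisenberg uncertainty principle:
ΔxΔp ≥ ℏ/2

The minimum uncertainty in position is:
Δx_min = ℏ/(2Δp)
Δx_min = (1.055e-34 J·s) / (2 × 7.170e-28 kg·m/s)
Δx_min = 7.354e-08 m = 73.541 nm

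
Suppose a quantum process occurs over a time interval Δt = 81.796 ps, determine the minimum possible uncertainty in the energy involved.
4.023 μeV

Using the energy-time uncertainty principle:
ΔEΔt ≥ ℏ/2

The minimum uncertainty in energy is:
ΔE_min = ℏ/(2Δt)
ΔE_min = (1.055e-34 J·s) / (2 × 8.180e-11 s)
ΔE_min = 6.446e-25 J = 4.023 μeV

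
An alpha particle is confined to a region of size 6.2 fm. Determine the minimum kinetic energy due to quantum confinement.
33.970 keV

Using the uncertainty principle:

1. Position uncertainty: Δx ≈ 6.200e-15 m
2. Minimum momentum uncertainty: Δp = ℏ/(2Δx) = 8.505e-21 kg·m/s
3. Minimum kinetic energy:
   KE = (Δp)²/(2m) = (8.505e-21)²/(2 × 6.645e-27 kg)
   KE = 5.443e-15 J = 33.970 keV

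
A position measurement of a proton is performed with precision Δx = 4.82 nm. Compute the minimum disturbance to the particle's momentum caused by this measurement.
1.094 × 10^-26 kg·m/s

The uncertainty principle implies that measuring position disturbs momentum:
ΔxΔp ≥ ℏ/2

When we measure position with precision Δx, we necessarily introduce a momentum uncertainty:
Δp ≥ ℏ/(2Δx)
Δp_min = (1.055e-34 J·s) / (2 × 4.820e-09 m)
Δp_min = 1.094e-26 kg·m/s

The more precisely we measure position, the greater the momentum disturbance.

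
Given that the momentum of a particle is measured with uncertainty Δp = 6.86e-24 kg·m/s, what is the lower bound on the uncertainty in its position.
7.686 pm

Using the Heisenberg uncertainty principle:
ΔxΔp ≥ ℏ/2

The minimum uncertainty in position is:
Δx_min = ℏ/(2Δp)
Δx_min = (1.055e-34 J·s) / (2 × 6.860e-24 kg·m/s)
Δx_min = 7.686e-12 m = 7.686 pm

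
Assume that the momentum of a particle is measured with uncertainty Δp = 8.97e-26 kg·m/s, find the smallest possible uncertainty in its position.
587.833 pm

Using the Heisenberg uncertainty principle:
ΔxΔp ≥ ℏ/2

The minimum uncertainty in position is:
Δx_min = ℏ/(2Δp)
Δx_min = (1.055e-34 J·s) / (2 × 8.970e-26 kg·m/s)
Δx_min = 5.878e-10 m = 587.833 pm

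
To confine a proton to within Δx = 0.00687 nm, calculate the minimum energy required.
109.911 meV

Localizing a particle requires giving it sufficient momentum uncertainty:

1. From uncertainty principle: Δp ≥ ℏ/(2Δx)
   Δp_min = (1.055e-34 J·s) / (2 × 6.870e-12 m)
   Δp_min = 7.675e-24 kg·m/s

2. This momentum uncertainty corresponds to kinetic energy:
   KE ≈ (Δp)²/(2m) = (7.675e-24)²/(2 × 1.673e-27 kg)
   KE = 1.761e-20 J = 109.911 meV

Tighter localization requires more energy.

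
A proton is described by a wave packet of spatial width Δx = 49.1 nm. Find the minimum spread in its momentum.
1.074 × 10^-27 kg·m/s

For a wave packet, the spatial width Δx and momentum spread Δp are related by the uncertainty principle:
ΔxΔp ≥ ℏ/2

The minimum momentum spread is:
Δp_min = ℏ/(2Δx)
Δp_min = (1.055e-34 J·s) / (2 × 4.910e-08 m)
Δp_min = 1.074e-27 kg·m/s

A wave packet cannot have both a well-defined position and well-defined momentum.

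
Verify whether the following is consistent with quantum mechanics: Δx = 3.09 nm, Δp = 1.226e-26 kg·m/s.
No, it violates the uncertainty principle (impossible measurement).

Calculate the product ΔxΔp:
ΔxΔp = (3.090e-09 m) × (1.226e-26 kg·m/s)
ΔxΔp = 3.788e-35 J·s

Compare to the minimum allowed value ℏ/2:
ℏ/2 = 5.273e-35 J·s

Since ΔxΔp = 3.788e-35 J·s < 5.273e-35 J·s = ℏ/2,
the measurement violates the uncertainty principle.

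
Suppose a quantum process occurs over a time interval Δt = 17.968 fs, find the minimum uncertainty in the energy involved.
18.316 meV

Using the energy-time uncertainty principle:
ΔEΔt ≥ ℏ/2

The minimum uncertainty in energy is:
ΔE_min = ℏ/(2Δt)
ΔE_min = (1.055e-34 J·s) / (2 × 1.797e-14 s)
ΔE_min = 2.935e-21 J = 18.316 meV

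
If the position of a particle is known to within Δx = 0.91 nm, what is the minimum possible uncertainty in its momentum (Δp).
5.794 × 10^-26 kg·m/s

Using the Heisenberg uncertainty principle:
ΔxΔp ≥ ℏ/2

The minimum uncertainty in momentum is:
Δp_min = ℏ/(2Δx)
Δp_min = (1.055e-34 J·s) / (2 × 9.100e-10 m)
Δp_min = 5.794e-26 kg·m/s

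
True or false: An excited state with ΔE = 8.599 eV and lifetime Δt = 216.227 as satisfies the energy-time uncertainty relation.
Yes, it satisfies the uncertainty relation.

Calculate the product ΔEΔt:
ΔE = 8.599 eV = 1.378e-18 J
ΔEΔt = (1.378e-18 J) × (2.162e-16 s)
ΔEΔt = 2.979e-34 J·s

Compare to the minimum allowed value ℏ/2:
ℏ/2 = 5.273e-35 J·s

Since ΔEΔt = 2.979e-34 J·s ≥ 5.273e-35 J·s = ℏ/2,
this satisfies the uncertainty relation.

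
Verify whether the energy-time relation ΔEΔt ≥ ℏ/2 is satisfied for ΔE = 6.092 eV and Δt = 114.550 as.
Yes, it satisfies the uncertainty relation.

Calculate the product ΔEΔt:
ΔE = 6.092 eV = 9.760e-19 J
ΔEΔt = (9.760e-19 J) × (1.146e-16 s)
ΔEΔt = 1.118e-34 J·s

Compare to the minimum allowed value ℏ/2:
ℏ/2 = 5.273e-35 J·s

Since ΔEΔt = 1.118e-34 J·s ≥ 5.273e-35 J·s = ℏ/2,
this satisfies the uncertainty relation.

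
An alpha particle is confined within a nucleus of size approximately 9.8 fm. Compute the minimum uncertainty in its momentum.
5.380 × 10^-21 kg·m/s

Using the Heisenberg uncertainty principle:
ΔxΔp ≥ ℏ/2

With Δx ≈ L = 9.800e-15 m (the confinement size):
Δp_min = ℏ/(2Δx)
Δp_min = (1.055e-34 J·s) / (2 × 9.800e-15 m)
Δp_min = 5.380e-21 kg·m/s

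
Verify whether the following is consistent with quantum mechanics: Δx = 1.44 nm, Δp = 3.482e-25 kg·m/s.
Yes, it satisfies the uncertainty principle.

Calculate the product ΔxΔp:
ΔxΔp = (1.440e-09 m) × (3.482e-25 kg·m/s)
ΔxΔp = 5.014e-34 J·s

Compare to the minimum allowed value ℏ/2:
ℏ/2 = 5.273e-35 J·s

Since ΔxΔp = 5.014e-34 J·s ≥ 5.273e-35 J·s = ℏ/2,
the measurement satisfies the uncertainty principle.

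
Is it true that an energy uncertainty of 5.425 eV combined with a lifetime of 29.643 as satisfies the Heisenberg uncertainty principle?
No, it violates the uncertainty relation.

Calculate the product ΔEΔt:
ΔE = 5.425 eV = 8.692e-19 J
ΔEΔt = (8.692e-19 J) × (2.964e-17 s)
ΔEΔt = 2.577e-35 J·s

Compare to the minimum allowed value ℏ/2:
ℏ/2 = 5.273e-35 J·s

Since ΔEΔt = 2.577e-35 J·s < 5.273e-35 J·s = ℏ/2,
this violates the uncertainty relation.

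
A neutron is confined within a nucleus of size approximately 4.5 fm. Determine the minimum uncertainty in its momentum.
1.172 × 10^-20 kg·m/s

Using the Heisenberg uncertainty principle:
ΔxΔp ≥ ℏ/2

With Δx ≈ L = 4.500e-15 m (the confinement size):
Δp_min = ℏ/(2Δx)
Δp_min = (1.055e-34 J·s) / (2 × 4.500e-15 m)
Δp_min = 1.172e-20 kg·m/s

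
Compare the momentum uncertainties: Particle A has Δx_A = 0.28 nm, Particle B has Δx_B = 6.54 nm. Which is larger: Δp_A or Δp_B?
Particle A has the larger minimum momentum uncertainty, by a factor of 23.36.

For each particle, the minimum momentum uncertainty is Δp_min = ℏ/(2Δx):

Particle A: Δp_A = ℏ/(2×2.800e-10 m) = 1.883e-25 kg·m/s
Particle B: Δp_B = ℏ/(2×6.540e-09 m) = 8.062e-27 kg·m/s

Ratio: Δp_A/Δp_B = 23.36

Since Δp_min ∝ 1/Δx, the particle with smaller position uncertainty (A) has larger momentum uncertainty.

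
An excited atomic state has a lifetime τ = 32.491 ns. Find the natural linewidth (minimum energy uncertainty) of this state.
10.129 neV

Using the energy-time uncertainty principle:
ΔEΔt ≥ ℏ/2

The lifetime τ represents the time uncertainty Δt.
The natural linewidth (minimum energy uncertainty) is:

ΔE = ℏ/(2τ)
ΔE = (1.055e-34 J·s) / (2 × 3.249e-08 s)
ΔE = 1.623e-27 J = 10.129 neV

This natural linewidth limits the precision of spectroscopic measurements.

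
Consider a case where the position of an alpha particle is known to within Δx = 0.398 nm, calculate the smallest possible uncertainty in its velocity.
19.938 m/s

Using the Heisenberg uncertainty principle and Δp = mΔv:
ΔxΔp ≥ ℏ/2
Δx(mΔv) ≥ ℏ/2

The minimum uncertainty in velocity is:
Δv_min = ℏ/(2mΔx)
Δv_min = (1.055e-34 J·s) / (2 × 6.645e-27 kg × 3.980e-10 m)
Δv_min = 1.994e+01 m/s = 19.938 m/s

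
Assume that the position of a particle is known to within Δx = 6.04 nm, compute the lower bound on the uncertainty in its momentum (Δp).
8.730 × 10^-27 kg·m/s

Using the Heisenberg uncertainty principle:
ΔxΔp ≥ ℏ/2

The minimum uncertainty in momentum is:
Δp_min = ℏ/(2Δx)
Δp_min = (1.055e-34 J·s) / (2 × 6.040e-09 m)
Δp_min = 8.730e-27 kg·m/s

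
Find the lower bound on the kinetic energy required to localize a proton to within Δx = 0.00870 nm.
68.536 meV

Localizing a particle requires giving it sufficient momentum uncertainty:

1. From uncertainty principle: Δp ≥ ℏ/(2Δx)
   Δp_min = (1.055e-34 J·s) / (2 × 8.700e-12 m)
   Δp_min = 6.061e-24 kg·m/s

2. This momentum uncertainty corresponds to kinetic energy:
   KE ≈ (Δp)²/(2m) = (6.061e-24)²/(2 × 1.673e-27 kg)
   KE = 1.098e-20 J = 68.536 meV

Tighter localization requires more energy.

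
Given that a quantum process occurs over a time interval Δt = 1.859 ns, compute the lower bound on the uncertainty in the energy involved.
177.034 neV

Using the energy-time uncertainty principle:
ΔEΔt ≥ ℏ/2

The minimum uncertainty in energy is:
ΔE_min = ℏ/(2Δt)
ΔE_min = (1.055e-34 J·s) / (2 × 1.859e-09 s)
ΔE_min = 2.836e-26 J = 177.034 neV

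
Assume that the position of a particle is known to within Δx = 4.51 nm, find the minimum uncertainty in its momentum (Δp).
1.169 × 10^-26 kg·m/s

Using the Heisenberg uncertainty principle:
ΔxΔp ≥ ℏ/2

The minimum uncertainty in momentum is:
Δp_min = ℏ/(2Δx)
Δp_min = (1.055e-34 J·s) / (2 × 4.510e-09 m)
Δp_min = 1.169e-26 kg·m/s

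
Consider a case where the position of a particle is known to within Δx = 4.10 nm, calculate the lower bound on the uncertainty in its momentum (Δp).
1.286 × 10^-26 kg·m/s

Using the Heisenberg uncertainty principle:
ΔxΔp ≥ ℏ/2

The minimum uncertainty in momentum is:
Δp_min = ℏ/(2Δx)
Δp_min = (1.055e-34 J·s) / (2 × 4.100e-09 m)
Δp_min = 1.286e-26 kg·m/s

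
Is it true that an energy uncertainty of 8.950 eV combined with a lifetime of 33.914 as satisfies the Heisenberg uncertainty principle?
No, it violates the uncertainty relation.

Calculate the product ΔEΔt:
ΔE = 8.950 eV = 1.434e-18 J
ΔEΔt = (1.434e-18 J) × (3.391e-17 s)
ΔEΔt = 4.863e-35 J·s

Compare to the minimum allowed value ℏ/2:
ℏ/2 = 5.273e-35 J·s

Since ΔEΔt = 4.863e-35 J·s < 5.273e-35 J·s = ℏ/2,
this violates the uncertainty relation.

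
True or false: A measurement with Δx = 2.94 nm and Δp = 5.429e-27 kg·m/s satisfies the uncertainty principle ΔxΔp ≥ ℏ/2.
No, it violates the uncertainty principle (impossible measurement).

Calculate the product ΔxΔp:
ΔxΔp = (2.940e-09 m) × (5.429e-27 kg·m/s)
ΔxΔp = 1.596e-35 J·s

Compare to the minimum allowed value ℏ/2:
ℏ/2 = 5.273e-35 J·s

Since ΔxΔp = 1.596e-35 J·s < 5.273e-35 J·s = ℏ/2,
the measurement violates the uncertainty principle.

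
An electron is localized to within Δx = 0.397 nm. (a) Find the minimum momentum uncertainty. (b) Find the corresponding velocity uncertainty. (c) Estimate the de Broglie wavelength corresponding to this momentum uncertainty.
(a) Δp_min = 1.328 × 10^-25 kg·m/s
(b) Δv_min = 145.803 km/s
(c) λ_dB = 4.989 nm

Step-by-step:

(a) From the uncertainty principle:
Δp_min = ℏ/(2Δx) = (1.055e-34 J·s)/(2 × 3.970e-10 m) = 1.328e-25 kg·m/s

(b) The velocity uncertainty:
Δv = Δp/m = (1.328e-25 kg·m/s)/(9.109e-31 kg) = 1.458e+05 m/s = 145.803 km/s

(c) The de Broglie wavelength for this momentum:
λ = h/p = (6.626e-34 J·s)/(1.328e-25 kg·m/s) = 4.989e-09 m = 4.989 nm

Note: The de Broglie wavelength is comparable to the localization size, as expected from wave-particle duality.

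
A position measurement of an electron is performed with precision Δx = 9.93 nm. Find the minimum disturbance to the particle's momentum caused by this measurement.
5.310 × 10^-27 kg·m/s

The uncertainty principle implies that measuring position disturbs momentum:
ΔxΔp ≥ ℏ/2

When we measure position with precision Δx, we necessarily introduce a momentum uncertainty:
Δp ≥ ℏ/(2Δx)
Δp_min = (1.055e-34 J·s) / (2 × 9.930e-09 m)
Δp_min = 5.310e-27 kg·m/s

The more precisely we measure position, the greater the momentum disturbance.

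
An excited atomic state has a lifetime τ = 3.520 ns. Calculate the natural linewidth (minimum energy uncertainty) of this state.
93.496 neV

Using the energy-time uncertainty principle:
ΔEΔt ≥ ℏ/2

The lifetime τ represents the time uncertainty Δt.
The natural linewidth (minimum energy uncertainty) is:

ΔE = ℏ/(2τ)
ΔE = (1.055e-34 J·s) / (2 × 3.520e-09 s)
ΔE = 1.498e-26 J = 93.496 neV

This natural linewidth limits the precision of spectroscopic measurements.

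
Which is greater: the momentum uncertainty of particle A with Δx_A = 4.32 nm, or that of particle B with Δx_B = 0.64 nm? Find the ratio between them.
Particle B has the larger minimum momentum uncertainty, by a factor of 6.75.

For each particle, the minimum momentum uncertainty is Δp_min = ℏ/(2Δx):

Particle A: Δp_A = ℏ/(2×4.320e-09 m) = 1.221e-26 kg·m/s
Particle B: Δp_B = ℏ/(2×6.400e-10 m) = 8.239e-26 kg·m/s

Ratio: Δp_B/Δp_A = 6.75

Since Δp_min ∝ 1/Δx, the particle with smaller position uncertainty (B) has larger momentum uncertainty.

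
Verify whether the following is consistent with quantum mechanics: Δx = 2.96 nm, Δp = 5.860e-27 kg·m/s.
No, it violates the uncertainty principle (impossible measurement).

Calculate the product ΔxΔp:
ΔxΔp = (2.960e-09 m) × (5.860e-27 kg·m/s)
ΔxΔp = 1.735e-35 J·s

Compare to the minimum allowed value ℏ/2:
ℏ/2 = 5.273e-35 J·s

Since ΔxΔp = 1.735e-35 J·s < 5.273e-35 J·s = ℏ/2,
the measurement violates the uncertainty principle.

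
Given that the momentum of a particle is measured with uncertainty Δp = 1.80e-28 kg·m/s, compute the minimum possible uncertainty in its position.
292.937 nm

Using the Heisenberg uncertainty principle:
ΔxΔp ≥ ℏ/2

The minimum uncertainty in position is:
Δx_min = ℏ/(2Δp)
Δx_min = (1.055e-34 J·s) / (2 × 1.800e-28 kg·m/s)
Δx_min = 2.929e-07 m = 292.937 nm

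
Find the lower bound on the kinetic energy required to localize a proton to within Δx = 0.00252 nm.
816.870 meV

Localizing a particle requires giving it sufficient momentum uncertainty:

1. From uncertainty principle: Δp ≥ ℏ/(2Δx)
   Δp_min = (1.055e-34 J·s) / (2 × 2.520e-12 m)
   Δp_min = 2.092e-23 kg·m/s

2. This momentum uncertainty corresponds to kinetic energy:
   KE ≈ (Δp)²/(2m) = (2.092e-23)²/(2 × 1.673e-27 kg)
   KE = 1.309e-19 J = 816.870 meV

Tighter localization requires more energy.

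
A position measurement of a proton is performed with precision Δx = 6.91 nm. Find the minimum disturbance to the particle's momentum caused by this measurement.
7.631 × 10^-27 kg·m/s

The uncertainty principle implies that measuring position disturbs momentum:
ΔxΔp ≥ ℏ/2

When we measure position with precision Δx, we necessarily introduce a momentum uncertainty:
Δp ≥ ℏ/(2Δx)
Δp_min = (1.055e-34 J·s) / (2 × 6.910e-09 m)
Δp_min = 7.631e-27 kg·m/s

The more precisely we measure position, the greater the momentum disturbance.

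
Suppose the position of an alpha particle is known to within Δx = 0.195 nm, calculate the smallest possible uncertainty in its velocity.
40.695 m/s

Using the Heisenberg uncertainty principle and Δp = mΔv:
ΔxΔp ≥ ℏ/2
Δx(mΔv) ≥ ℏ/2

The minimum uncertainty in velocity is:
Δv_min = ℏ/(2mΔx)
Δv_min = (1.055e-34 J·s) / (2 × 6.645e-27 kg × 1.950e-10 m)
Δv_min = 4.069e+01 m/s = 40.695 m/s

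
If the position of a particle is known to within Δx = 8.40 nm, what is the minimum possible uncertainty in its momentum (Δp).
6.277 × 10^-27 kg·m/s

Using the Heisenberg uncertainty principle:
ΔxΔp ≥ ℏ/2

The minimum uncertainty in momentum is:
Δp_min = ℏ/(2Δx)
Δp_min = (1.055e-34 J·s) / (2 × 8.400e-09 m)
Δp_min = 6.277e-27 kg·m/s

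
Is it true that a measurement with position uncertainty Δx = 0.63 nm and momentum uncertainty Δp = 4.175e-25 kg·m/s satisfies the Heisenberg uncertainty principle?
Yes, it satisfies the uncertainty principle.

Calculate the product ΔxΔp:
ΔxΔp = (6.300e-10 m) × (4.175e-25 kg·m/s)
ΔxΔp = 2.630e-34 J·s

Compare to the minimum allowed value ℏ/2:
ℏ/2 = 5.273e-35 J·s

Since ΔxΔp = 2.630e-34 J·s ≥ 5.273e-35 J·s = ℏ/2,
the measurement satisfies the uncertainty principle.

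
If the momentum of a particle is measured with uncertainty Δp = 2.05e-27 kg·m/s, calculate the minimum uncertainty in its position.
25.721 nm

Using the Heisenberg uncertainty principle:
ΔxΔp ≥ ℏ/2

The minimum uncertainty in position is:
Δx_min = ℏ/(2Δp)
Δx_min = (1.055e-34 J·s) / (2 × 2.050e-27 kg·m/s)
Δx_min = 2.572e-08 m = 25.721 nm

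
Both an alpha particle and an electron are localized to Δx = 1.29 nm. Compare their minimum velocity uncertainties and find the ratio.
The electron has the larger minimum velocity uncertainty, by a ratio of 7294.3.

For both particles, Δp_min = ℏ/(2Δx) = 4.087e-26 kg·m/s (same for both).

The velocity uncertainty is Δv = Δp/m:
- alpha particle: Δv = 4.087e-26 / 6.645e-27 = 6.152e+00 m/s = 6.152 m/s
- electron: Δv = 4.087e-26 / 9.109e-31 = 4.487e+04 m/s = 44.871 km/s

Ratio: 4.487e+04 / 6.152e+00 = 7294.3

The lighter particle has larger velocity uncertainty because Δv ∝ 1/m.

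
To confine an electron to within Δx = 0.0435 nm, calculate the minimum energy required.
5.034 eV

Localizing a particle requires giving it sufficient momentum uncertainty:

1. From uncertainty principle: Δp ≥ ℏ/(2Δx)
   Δp_min = (1.055e-34 J·s) / (2 × 4.350e-11 m)
   Δp_min = 1.212e-24 kg·m/s

2. This momentum uncertainty corresponds to kinetic energy:
   KE ≈ (Δp)²/(2m) = (1.212e-24)²/(2 × 9.109e-31 kg)
   KE = 8.065e-19 J = 5.034 eV

Tighter localization requires more energy.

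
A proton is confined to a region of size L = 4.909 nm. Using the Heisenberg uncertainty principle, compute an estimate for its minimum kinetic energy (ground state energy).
215.262 neV

Using the uncertainty principle to estimate ground state energy:

1. The position uncertainty is approximately the confinement size:
   Δx ≈ L = 4.909e-09 m

2. From ΔxΔp ≥ ℏ/2, the minimum momentum uncertainty is:
   Δp ≈ ℏ/(2L) = 1.074e-26 kg·m/s

3. The kinetic energy is approximately:
   KE ≈ (Δp)²/(2m) = (1.074e-26)²/(2 × 1.673e-27 kg)
   KE ≈ 3.449e-26 J = 215.262 neV

This is an order-of-magnitude estimate of the ground state energy.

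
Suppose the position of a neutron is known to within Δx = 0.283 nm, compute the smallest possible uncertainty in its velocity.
111.241 m/s

Using the Heisenberg uncertainty principle and Δp = mΔv:
ΔxΔp ≥ ℏ/2
Δx(mΔv) ≥ ℏ/2

The minimum uncertainty in velocity is:
Δv_min = ℏ/(2mΔx)
Δv_min = (1.055e-34 J·s) / (2 × 1.675e-27 kg × 2.830e-10 m)
Δv_min = 1.112e+02 m/s = 111.241 m/s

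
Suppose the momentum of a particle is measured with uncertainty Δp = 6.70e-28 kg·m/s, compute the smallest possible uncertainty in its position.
78.699 nm

Using the Heisenberg uncertainty principle:
ΔxΔp ≥ ℏ/2

The minimum uncertainty in position is:
Δx_min = ℏ/(2Δp)
Δx_min = (1.055e-34 J·s) / (2 × 6.700e-28 kg·m/s)
Δx_min = 7.870e-08 m = 78.699 nm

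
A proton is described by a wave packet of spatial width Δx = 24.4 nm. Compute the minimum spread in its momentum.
2.161 × 10^-27 kg·m/s

For a wave packet, the spatial width Δx and momentum spread Δp are related by the uncertainty principle:
ΔxΔp ≥ ℏ/2

The minimum momentum spread is:
Δp_min = ℏ/(2Δx)
Δp_min = (1.055e-34 J·s) / (2 × 2.440e-08 m)
Δp_min = 2.161e-27 kg·m/s

A wave packet cannot have both a well-defined position and well-defined momentum.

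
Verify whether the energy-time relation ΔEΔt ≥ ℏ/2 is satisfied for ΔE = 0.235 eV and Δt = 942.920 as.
No, it violates the uncertainty relation.

Calculate the product ΔEΔt:
ΔE = 0.235 eV = 3.765e-20 J
ΔEΔt = (3.765e-20 J) × (9.429e-16 s)
ΔEΔt = 3.550e-35 J·s

Compare to the minimum allowed value ℏ/2:
ℏ/2 = 5.273e-35 J·s

Since ΔEΔt = 3.550e-35 J·s < 5.273e-35 J·s = ℏ/2,
this violates the uncertainty relation.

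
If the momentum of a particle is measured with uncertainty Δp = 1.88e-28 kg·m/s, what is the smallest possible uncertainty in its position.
280.471 nm

Using the Heisenberg uncertainty principle:
ΔxΔp ≥ ℏ/2

The minimum uncertainty in position is:
Δx_min = ℏ/(2Δp)
Δx_min = (1.055e-34 J·s) / (2 × 1.880e-28 kg·m/s)
Δx_min = 2.805e-07 m = 280.471 nm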